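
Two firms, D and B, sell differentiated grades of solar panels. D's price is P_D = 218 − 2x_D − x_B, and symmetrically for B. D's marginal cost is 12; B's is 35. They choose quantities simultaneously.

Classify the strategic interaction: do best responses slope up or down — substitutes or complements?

strategic substitutes

Firm D's profit: π = x_D(218 − 2x_D − x_B) − 12x_D.
∂π/∂x_D = 206 − 4x_D − x_B = 0 ⇒ x_D = 51.5 − 0.25x_B.
The best-response slope dx_D/dx_B = −0.25 < 0: the reaction function is downward-sloping, so the choices are strategic substitutes.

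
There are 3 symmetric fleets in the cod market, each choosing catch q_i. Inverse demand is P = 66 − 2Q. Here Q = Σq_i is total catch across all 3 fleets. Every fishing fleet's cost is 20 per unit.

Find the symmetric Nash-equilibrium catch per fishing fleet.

A representative fishing fleet's profit is π_i = q_i(66 − 2Q) − 20q_i, with Q = q_i + Σ_{j≠i} q_j.
First-order condition: 46 − 4q_i − 2Σ_{j≠i} q_j = 0.
With identical fishing fleets, set every q_j = q: then 46 − 4q − 4q = 0, i.e. q = 46/8 = 5.75.

5.75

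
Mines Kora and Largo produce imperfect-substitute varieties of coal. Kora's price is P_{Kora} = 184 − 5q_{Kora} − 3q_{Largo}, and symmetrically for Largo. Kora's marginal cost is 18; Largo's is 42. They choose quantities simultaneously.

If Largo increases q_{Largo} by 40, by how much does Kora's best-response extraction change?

Mine Kora's profit: π = q_{Kora}(184 − 5q_{Kora} − 3q_{Largo}) − 18q_{Kora}.
∂π/∂q_{Kora} = 166 − 10q_{Kora} − 3q_{Largo} = 0 ⇒ q_{Kora} = 16.6 − 0.3q_{Largo}.
The reaction-function slope is −0.3, so a 40-unit rise in q_{Largo} moves q_{Kora} by −0.3 × 40 = −12. Kora's best response falls — the actions are strategic substitutes.

-12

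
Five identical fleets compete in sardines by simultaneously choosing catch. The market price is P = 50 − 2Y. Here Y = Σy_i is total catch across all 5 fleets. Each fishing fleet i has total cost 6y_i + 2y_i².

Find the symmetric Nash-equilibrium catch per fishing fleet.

A representative fishing fleet's profit is π_i = y_i(50 − 2Y) − 6y_i − 2y_i², with Y = y_i + Σ_{j≠i} y_j.
First-order condition: 44 − 8y_i − 2Σ_{j≠i} y_j = 0.
In a symmetric equilibrium every fishing fleet chooses the same y, so Σ_{j≠i} y_j = 4y. The condition becomes 44 − 16y = 0, giving y = 44/16 = 2.75.

2.75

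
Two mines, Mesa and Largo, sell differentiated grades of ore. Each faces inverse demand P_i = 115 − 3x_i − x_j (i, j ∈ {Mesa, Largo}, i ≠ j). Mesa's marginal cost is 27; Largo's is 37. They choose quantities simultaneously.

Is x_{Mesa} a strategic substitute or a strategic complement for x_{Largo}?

strategic substitutes

Mine Mesa's profit: π = x_{Mesa}(115 − 3x_{Mesa} − x_{Largo}) − 27x_{Mesa}.
∂π/∂x_{Mesa} = 88 − 6x_{Mesa} − x_{Largo} = 0 ⇒ x_{Mesa} = 44/3 − (1/6)x_{Largo}.
The best-response slope dx_{Mesa}/dx_{Largo} = −1/6 < 0: the reaction function is downward-sloping, so the choices are strategic substitutes.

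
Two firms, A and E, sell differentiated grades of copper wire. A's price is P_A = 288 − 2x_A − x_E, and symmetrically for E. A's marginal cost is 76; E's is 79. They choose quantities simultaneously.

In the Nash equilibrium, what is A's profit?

Firm A's profit: π = x_A(288 − 2x_A − x_E) − 76x_A.
∂π/∂x_A = 212 − 4x_A − x_E = 0 ⇒ x_A = 53 − 0.25x_E.
Similarly x_E = 52.25 − 0.25x_A.
Substituting the second reaction function into the first: x_A = 53 − 0.25(52.25 − 0.25x_A), which gives 0.9375x_A = 39.9375 ⇒ x_A = 42.6.
Then x_E = 52.25 − 0.25·42.6 = 41.6.
P_A = 288 − 2·42.6 − 41.6 = 161.2.
Profit = (161.2 − 76)·42.6 = 3629.52.

3629.52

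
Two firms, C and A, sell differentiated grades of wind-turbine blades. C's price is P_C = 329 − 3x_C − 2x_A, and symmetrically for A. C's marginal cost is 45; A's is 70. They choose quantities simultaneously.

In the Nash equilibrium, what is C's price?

156.1875

Firm C's profit: π = x_C(329 − 3x_C − 2x_A) − 45x_C.
∂π/∂x_C = 284 − 6x_C − 2x_A = 0 ⇒ x_C = 142/3 − (1/3)x_A.
Similarly x_A = 259/6 − (1/3)x_C.
Solving the two reaction functions simultaneously: (1 − (−1/3)(−1/3))x_C = 142/3 − (1/3)·(259/6), so (8/9)x_C = 593/18 and x_C = 37.0625.
Then x_A = 259/6 − (1/3)·37.0625 = 30.8125.
P_C = 329 − 3·37.0625 − 2·30.8125 = 156.1875.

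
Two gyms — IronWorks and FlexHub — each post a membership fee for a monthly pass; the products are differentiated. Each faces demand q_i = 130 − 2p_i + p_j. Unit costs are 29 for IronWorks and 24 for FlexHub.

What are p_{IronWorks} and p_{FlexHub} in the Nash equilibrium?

IronWorks's profit: π = (p_{IronWorks} − 29)(130 − 2p_{IronWorks} + p_{FlexHub}).
∂π/∂p_{IronWorks} = 188 − 4p_{IronWorks} + p_{FlexHub} = 0 ⇒ p_{IronWorks} = 47 + 0.25p_{FlexHub}.
Similarly p_{FlexHub} = 44.5 + 0.25p_{IronWorks}.
Plugging p_{FlexHub} into IronWorks's best response: p_{IronWorks} = 47 + 0.25(44.5 + 0.25p_{IronWorks}) ⇒ 0.9375p_{IronWorks} = 58.125, so p_{IronWorks} = 62.
Then p_{FlexHub} = 44.5 + 0.25·62 = 60.

62, 60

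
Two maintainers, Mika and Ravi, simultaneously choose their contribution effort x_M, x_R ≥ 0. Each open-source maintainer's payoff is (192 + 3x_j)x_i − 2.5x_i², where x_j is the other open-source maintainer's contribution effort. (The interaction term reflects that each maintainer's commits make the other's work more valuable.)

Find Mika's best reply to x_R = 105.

101.4

Mika's payoff is (192 + 3x_R)x_M − 2.5x_M².
∂π/∂x_M = 192 + 3x_R − 5x_M = 0, so x_M = 38.4 + 0.6x_R.
At x_R = 105: x_M = 38.4 + 0.6·105 = 101.4.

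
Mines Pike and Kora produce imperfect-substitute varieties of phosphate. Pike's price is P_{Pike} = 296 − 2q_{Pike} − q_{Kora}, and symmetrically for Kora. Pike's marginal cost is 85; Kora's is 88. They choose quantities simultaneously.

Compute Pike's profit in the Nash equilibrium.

3595.52

Mine Pike's profit: π = q_{Pike}(296 − 2q_{Pike} − q_{Kora}) − 85q_{Pike}.
∂π/∂q_{Pike} = 211 − 4q_{Pike} − q_{Kora} = 0 ⇒ q_{Pike} = 52.75 − 0.25q_{Kora}.
Similarly q_{Kora} = 52 − 0.25q_{Pike}.
Solving the two reaction functions simultaneously: (1 − (−0.25)(−0.25))q_{Pike} = 52.75 − 0.25·52, so 0.9375q_{Pike} = 39.75 and q_{Pike} = 42.4.
Then q_{Kora} = 52 − 0.25·42.4 = 41.4.
P_{Pike} = 296 − 2·42.4 − 41.4 = 169.8.
Profit = (169.8 − 85)·42.4 = 3595.52.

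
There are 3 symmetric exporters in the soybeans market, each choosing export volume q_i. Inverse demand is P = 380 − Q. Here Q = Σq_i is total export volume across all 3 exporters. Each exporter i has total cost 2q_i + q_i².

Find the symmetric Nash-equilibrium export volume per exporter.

63

A representative exporter's profit is π_i = q_i(380 − Q) − 2q_i − q_i², with Q = q_i + Σ_{j≠i} q_j.
First-order condition: 378 − 4q_i − Σ_{j≠i} q_j = 0.
Imposing symmetry (q_j = q for all j) turns Σ_{j≠i} q_j into 2q, so 378 = 6q and q = 63.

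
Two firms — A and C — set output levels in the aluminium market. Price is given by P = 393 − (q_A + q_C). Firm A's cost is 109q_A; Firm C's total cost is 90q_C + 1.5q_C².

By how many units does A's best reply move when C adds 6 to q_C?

Firm A's profit: π = q_A(393 − (q_A + q_C)) − 109q_A.
∂π/∂q_A = 284 − 2q_A − q_C = 0, so q_A = 142 − 0.5q_C.
The reaction-function slope is −0.5, so a 6-unit rise in q_C moves q_A by −0.5 × 6 = −3. A's best response falls — the actions are strategic substitutes.

-3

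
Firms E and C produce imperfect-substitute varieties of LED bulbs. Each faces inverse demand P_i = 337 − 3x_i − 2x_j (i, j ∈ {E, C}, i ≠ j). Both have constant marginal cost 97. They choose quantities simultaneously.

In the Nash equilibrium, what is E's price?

Firm E's profit: π = x_E(337 − 3x_E − 2x_C) − 97x_E.
∂π/∂x_E = 240 − 6x_E − 2x_C = 0 ⇒ x_E = 40 − (1/3)x_C.
The game is symmetric, so in equilibrium x_C = x_E: the reaction function gives (4/3)x_E = 40, hence x_E = 30.
P_E = 337 − 3·30 − 2·30 = 187.

187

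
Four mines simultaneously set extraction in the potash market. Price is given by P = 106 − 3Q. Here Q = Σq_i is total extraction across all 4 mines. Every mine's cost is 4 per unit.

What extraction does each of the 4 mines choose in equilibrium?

A representative mine's profit is π_i = q_i(106 − 3Q) − 4q_i, with Q = q_i + Σ_{j≠i} q_j.
First-order condition: 102 − 6q_i − 3Σ_{j≠i} q_j = 0.
In a symmetric equilibrium every mine chooses the same q, so Σ_{j≠i} q_j = 3q. The condition becomes 102 − 15q = 0, giving q = 102/15 = 6.8.

6.8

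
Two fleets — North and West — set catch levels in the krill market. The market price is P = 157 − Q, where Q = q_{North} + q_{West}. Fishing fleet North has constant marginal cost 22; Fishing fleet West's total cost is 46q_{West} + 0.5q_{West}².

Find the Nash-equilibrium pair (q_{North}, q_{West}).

Fishing fleet North's profit: π = q_{North}(157 − (q_{North} + q_{West})) − 22q_{North}.
∂π/∂q_{North} = 135 − 2q_{North} − q_{West} = 0, so q_{North} = 67.5 − 0.5q_{West}.
For West: ∂π/∂q_{West} = 111 − 3q_{West} − q_{North} = 0 ⇒ q_{West} = 37 − (1/3)q_{North}.
Solving the two reaction functions simultaneously: (1 − (−0.5)(−1/3))q_{North} = 67.5 − 0.5·37, so (5/6)q_{North} = 49 and q_{North} = 58.8.
Then q_{West} = 37 − (1/3)·58.8 = 17.4.

58.8, 17.4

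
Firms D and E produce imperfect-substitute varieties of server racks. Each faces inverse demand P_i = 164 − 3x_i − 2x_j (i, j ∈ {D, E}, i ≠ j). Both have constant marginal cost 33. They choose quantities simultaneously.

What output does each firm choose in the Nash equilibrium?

16.375

Firm D's profit: π = x_D(164 − 3x_D − 2x_E) − 33x_D.
∂π/∂x_D = 131 − 6x_D − 2x_E = 0 ⇒ x_D = 131/6 − (1/3)x_E.
The game is symmetric, so in equilibrium x_E = x_D: the reaction function gives (4/3)x_D = 131/6, hence x_D = 16.375.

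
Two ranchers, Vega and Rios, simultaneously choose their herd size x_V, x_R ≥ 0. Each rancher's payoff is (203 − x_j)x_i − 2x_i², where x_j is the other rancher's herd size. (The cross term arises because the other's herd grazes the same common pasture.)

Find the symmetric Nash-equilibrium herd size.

Vega's payoff is (203 − x_R)x_V − 2x_V².
∂π/∂x_V = 203 − x_R − 4x_V = 0, so x_V = 50.75 − 0.25x_R.
The game is symmetric, so in equilibrium x_R = x_V: the reaction function gives 1.25x_V = 50.75, hence x_V = 40.6.

40.6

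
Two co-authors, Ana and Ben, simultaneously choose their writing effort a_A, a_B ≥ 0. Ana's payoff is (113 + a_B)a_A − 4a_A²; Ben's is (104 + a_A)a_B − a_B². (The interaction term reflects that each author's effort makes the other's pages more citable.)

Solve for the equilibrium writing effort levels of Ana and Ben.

22, 63

Expanding Ana's payoff: 113a_A + a_Ba_A − 4a_A².
∂π/∂a_A = 113 + a_B − 8a_A = 0, so a_A = 14.125 + 0.125a_B.
Likewise for Ben: a_B = 52 + 0.5a_A.
Solving the two reaction functions simultaneously: (1 − (0.125)(0.5))a_A = 14.125 + 0.125·52, so 0.9375a_A = 20.625 and a_A = 22.
Then a_B = 52 + 0.5·22 = 63.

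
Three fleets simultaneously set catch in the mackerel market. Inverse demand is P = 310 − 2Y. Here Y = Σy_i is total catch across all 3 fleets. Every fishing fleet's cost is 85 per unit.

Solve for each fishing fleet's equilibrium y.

28.125

A representative fishing fleet's profit is π_i = y_i(310 − 2Y) − 85y_i, with Y = y_i + Σ_{j≠i} y_j.
First-order condition: 225 − 4y_i − 2Σ_{j≠i} y_j = 0.
In a symmetric equilibrium every fishing fleet chooses the same y, so Σ_{j≠i} y_j = 2y. The condition becomes 225 − 8y = 0, giving y = 225/8 = 28.125.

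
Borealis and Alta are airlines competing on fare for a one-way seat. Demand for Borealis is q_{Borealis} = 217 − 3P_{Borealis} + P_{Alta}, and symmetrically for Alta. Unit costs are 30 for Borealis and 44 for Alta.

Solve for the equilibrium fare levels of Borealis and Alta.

62.6, 68.6

Borealis's profit: π = (P_{Borealis} − 30)(217 − 3P_{Borealis} + P_{Alta}).
∂π/∂P_{Borealis} = 307 − 6P_{Borealis} + P_{Alta} = 0 ⇒ P_{Borealis} = 307/6 + (1/6)P_{Alta}.
Similarly P_{Alta} = 349/6 + (1/6)P_{Borealis}.
Plugging P_{Alta} into Borealis's best response: P_{Borealis} = 307/6 + (1/6)(349/6 + (1/6)P_{Borealis}) ⇒ (35/36)P_{Borealis} = 2191/36, so P_{Borealis} = 62.6.
Then P_{Alta} = 349/6 + (1/6)·62.6 = 68.6.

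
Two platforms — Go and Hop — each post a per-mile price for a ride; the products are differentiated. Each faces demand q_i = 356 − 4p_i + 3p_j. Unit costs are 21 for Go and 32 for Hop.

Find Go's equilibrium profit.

Go's profit: π = (p_{Go} − 21)(356 − 4p_{Go} + 3p_{Hop}).
∂π/∂p_{Go} = 440 − 8p_{Go} + 3p_{Hop} = 0 ⇒ p_{Go} = 55 + 0.375p_{Hop}.
Similarly p_{Hop} = 60.5 + 0.375p_{Go}.
Solving the two reaction functions simultaneously: (1 − (0.375)(0.375))p_{Go} = 55 + 0.375·60.5, so (55/64)p_{Go} = 77.6875 and p_{Go} = 90.4.
Then p_{Hop} = 60.5 + 0.375·90.4 = 94.4.
q_{Go} = 356 − 4·90.4 + 3·94.4 = 277.6.
Profit = (90.4 − 21)·277.6 = 19265.44.

19265.44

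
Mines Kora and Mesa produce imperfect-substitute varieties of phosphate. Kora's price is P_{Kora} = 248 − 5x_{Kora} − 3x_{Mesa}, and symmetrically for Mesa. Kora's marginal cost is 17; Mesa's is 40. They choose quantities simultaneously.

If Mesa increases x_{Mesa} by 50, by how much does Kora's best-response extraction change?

-15

Mine Kora's profit: π = x_{Kora}(248 − 5x_{Kora} − 3x_{Mesa}) − 17x_{Kora}.
∂π/∂x_{Kora} = 231 − 10x_{Kora} − 3x_{Mesa} = 0 ⇒ x_{Kora} = 23.1 − 0.3x_{Mesa}.
The reaction-function slope is −0.3, so a 50-unit rise in x_{Mesa} moves x_{Kora} by −0.3 × 50 = −15. Kora's best response falls — the actions are strategic substitutes.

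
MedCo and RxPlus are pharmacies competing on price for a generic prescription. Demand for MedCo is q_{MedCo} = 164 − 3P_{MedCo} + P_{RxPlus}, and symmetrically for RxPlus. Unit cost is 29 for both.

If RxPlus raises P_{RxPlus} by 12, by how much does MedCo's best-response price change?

MedCo's profit: π = (P_{MedCo} − 29)(164 − 3P_{MedCo} + P_{RxPlus}).
∂π/∂P_{MedCo} = 251 − 6P_{MedCo} + P_{RxPlus} = 0 ⇒ P_{MedCo} = 251/6 + (1/6)P_{RxPlus}.
The reaction-function slope is 1/6, so a 12-unit rise in P_{RxPlus} moves P_{MedCo} by 1/6 × 12 = 2. MedCo's best response rises — the actions are strategic complements.

2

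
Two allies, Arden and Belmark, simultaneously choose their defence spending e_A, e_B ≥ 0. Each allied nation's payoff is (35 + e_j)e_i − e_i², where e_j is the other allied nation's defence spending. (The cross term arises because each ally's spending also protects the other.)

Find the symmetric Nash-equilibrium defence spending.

Arden's payoff is (35 + e_B)e_A − e_A².
∂π/∂e_A = 35 + e_B − 2e_A = 0, so e_A = 17.5 + 0.5e_B.
The game is symmetric, so in equilibrium e_B = e_A: the reaction function gives 0.5e_A = 17.5, hence e_A = 35.

35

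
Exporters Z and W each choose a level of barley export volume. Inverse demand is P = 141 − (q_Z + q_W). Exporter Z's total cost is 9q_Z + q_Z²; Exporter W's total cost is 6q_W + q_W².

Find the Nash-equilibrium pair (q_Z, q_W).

Exporter Z's profit: π = q_Z(141 − (q_Z + q_W)) − 9q_Z − q_Z².
∂π/∂q_Z = 132 − 4q_Z − q_W = 0, so q_Z = 33 − 0.25q_W.
By the same steps for W: q_W = 33.75 − 0.25q_Z.
Plugging q_W into Z's best response: q_Z = 33 − 0.25(33.75 − 0.25q_Z) ⇒ 0.9375q_Z = 24.5625, so q_Z = 26.2.
Then q_W = 33.75 − 0.25·26.2 = 27.2.

26.2, 27.2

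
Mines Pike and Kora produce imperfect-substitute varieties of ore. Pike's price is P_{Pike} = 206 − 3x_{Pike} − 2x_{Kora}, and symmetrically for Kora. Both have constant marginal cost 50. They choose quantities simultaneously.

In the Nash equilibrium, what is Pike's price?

Mine Pike's profit: π = x_{Pike}(206 − 3x_{Pike} − 2x_{Kora}) − 50x_{Pike}.
∂π/∂x_{Pike} = 156 − 6x_{Pike} − 2x_{Kora} = 0 ⇒ x_{Pike} = 26 − (1/3)x_{Kora}.
By symmetry x_{Kora} = x_{Pike}; substituting into the reaction function, (4/3)x_{Pike} = 26 and x_{Pike} = 19.5.
P_{Pike} = 206 − 3·19.5 − 2·19.5 = 108.5.

108.5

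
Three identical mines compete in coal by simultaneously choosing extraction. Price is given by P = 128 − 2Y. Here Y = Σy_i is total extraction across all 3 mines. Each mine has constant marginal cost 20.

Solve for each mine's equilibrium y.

A representative mine's profit is π_i = y_i(128 − 2Y) − 20y_i, with Y = y_i + Σ_{j≠i} y_j.
First-order condition: 108 − 4y_i − 2Σ_{j≠i} y_j = 0.
In a symmetric equilibrium every mine chooses the same y, so Σ_{j≠i} y_j = 2y. The condition becomes 108 − 8y = 0, giving y = 108/8 = 13.5.

13.5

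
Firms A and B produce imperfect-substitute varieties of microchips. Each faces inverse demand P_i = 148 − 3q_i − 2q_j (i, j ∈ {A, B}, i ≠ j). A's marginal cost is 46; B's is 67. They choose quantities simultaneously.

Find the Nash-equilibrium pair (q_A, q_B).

Firm A's profit: π = q_A(148 − 3q_A − 2q_B) − 46q_A.
∂π/∂q_A = 102 − 6q_A − 2q_B = 0 ⇒ q_A = 17 − (1/3)q_B.
Similarly q_B = 13.5 − (1/3)q_A.
Solving the two reaction functions simultaneously: (1 − (−1/3)(−1/3))q_A = 17 − (1/3)·13.5, so (8/9)q_A = 12.5 and q_A = 14.0625.
Then q_B = 13.5 − (1/3)·14.0625 = 8.8125.

14.0625, 8.8125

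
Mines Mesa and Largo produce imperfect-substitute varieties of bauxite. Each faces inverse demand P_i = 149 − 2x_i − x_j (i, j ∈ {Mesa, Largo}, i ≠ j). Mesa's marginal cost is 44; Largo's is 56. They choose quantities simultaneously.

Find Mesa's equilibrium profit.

Mine Mesa's profit: π = x_{Mesa}(149 − 2x_{Mesa} − x_{Largo}) − 44x_{Mesa}.
∂π/∂x_{Mesa} = 105 − 4x_{Mesa} − x_{Largo} = 0 ⇒ x_{Mesa} = 26.25 − 0.25x_{Largo}.
Similarly x_{Largo} = 23.25 − 0.25x_{Mesa}.
Plugging x_{Largo} into Mesa's best response: x_{Mesa} = 26.25 − 0.25(23.25 − 0.25x_{Mesa}) ⇒ 0.9375x_{Mesa} = 20.4375, so x_{Mesa} = 21.8.
Then x_{Largo} = 23.25 − 0.25·21.8 = 17.8.
P_{Mesa} = 149 − 2·21.8 − 17.8 = 87.6.
Profit = (87.6 − 44)·21.8 = 950.48.

950.48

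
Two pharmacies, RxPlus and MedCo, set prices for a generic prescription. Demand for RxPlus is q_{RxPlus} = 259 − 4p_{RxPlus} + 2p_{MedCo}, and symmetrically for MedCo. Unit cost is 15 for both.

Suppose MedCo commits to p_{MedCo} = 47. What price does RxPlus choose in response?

51.625

RxPlus's profit: π = (p_{RxPlus} − 15)(259 − 4p_{RxPlus} + 2p_{MedCo}).
∂π/∂p_{RxPlus} = 319 − 8p_{RxPlus} + 2p_{MedCo} = 0 ⇒ p_{RxPlus} = 39.875 + 0.25p_{MedCo}.
At p_{MedCo} = 47: p_{RxPlus} = 39.875 + 0.25·47 = 51.625.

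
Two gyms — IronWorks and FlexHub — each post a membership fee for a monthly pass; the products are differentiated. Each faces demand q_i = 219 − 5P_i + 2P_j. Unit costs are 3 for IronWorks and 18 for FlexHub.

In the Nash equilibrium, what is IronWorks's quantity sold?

IronWorks's profit: π = (P_{IronWorks} − 3)(219 − 5P_{IronWorks} + 2P_{FlexHub}).
∂π/∂P_{IronWorks} = 234 − 10P_{IronWorks} + 2P_{FlexHub} = 0 ⇒ P_{IronWorks} = 23.4 + 0.2P_{FlexHub}.
Similarly P_{FlexHub} = 30.9 + 0.2P_{IronWorks}.
Solving the two reaction functions simultaneously: (1 − (0.2)(0.2))P_{IronWorks} = 23.4 + 0.2·30.9, so 0.96P_{IronWorks} = 29.58 and P_{IronWorks} = 30.8125.
Then P_{FlexHub} = 30.9 + 0.2·30.8125 = 37.0625.
q_{IronWorks} = 219 − 5·30.8125 + 2·37.0625 = 139.0625.

139.0625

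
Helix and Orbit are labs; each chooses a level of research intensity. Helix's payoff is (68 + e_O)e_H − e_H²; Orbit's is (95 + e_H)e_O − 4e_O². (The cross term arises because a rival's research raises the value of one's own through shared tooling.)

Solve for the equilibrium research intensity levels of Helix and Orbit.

Expanding Helix's payoff: 68e_H + e_Oe_H − e_H².
∂π/∂e_H = 68 + e_O − 2e_H = 0, so e_H = 34 + 0.5e_O.
Likewise for Orbit: e_O = 11.875 + 0.125e_H.
Substituting the second reaction function into the first: e_H = 34 + 0.5(11.875 + 0.125e_H), which gives 0.9375e_H = 39.9375 ⇒ e_H = 42.6.
Then e_O = 11.875 + 0.125·42.6 = 17.2.

42.6, 17.2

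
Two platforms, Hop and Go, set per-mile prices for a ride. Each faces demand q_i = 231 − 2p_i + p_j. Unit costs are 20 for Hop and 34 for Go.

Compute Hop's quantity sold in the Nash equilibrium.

144.4

Hop's profit: π = (p_{Hop} − 20)(231 − 2p_{Hop} + p_{Go}).
∂π/∂p_{Hop} = 271 − 4p_{Hop} + p_{Go} = 0 ⇒ p_{Hop} = 67.75 + 0.25p_{Go}.
Similarly p_{Go} = 74.75 + 0.25p_{Hop}.
Plugging p_{Go} into Hop's best response: p_{Hop} = 67.75 + 0.25(74.75 + 0.25p_{Hop}) ⇒ 0.9375p_{Hop} = 86.4375, so p_{Hop} = 92.2.
Then p_{Go} = 74.75 + 0.25·92.2 = 97.8.
q_{Hop} = 231 − 2·92.2 + 97.8 = 144.4.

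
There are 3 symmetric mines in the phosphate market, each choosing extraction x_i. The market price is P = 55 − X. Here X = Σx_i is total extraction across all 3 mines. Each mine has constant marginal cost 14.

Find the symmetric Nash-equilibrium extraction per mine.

A representative mine's profit is π_i = x_i(55 − X) − 14x_i, with X = x_i + Σ_{j≠i} x_j.
First-order condition: 41 − 2x_i − Σ_{j≠i} x_j = 0.
With identical mines, set every x_j = x: then 41 − 2x − 2x = 0, i.e. x = 41/4 = 10.25.

10.25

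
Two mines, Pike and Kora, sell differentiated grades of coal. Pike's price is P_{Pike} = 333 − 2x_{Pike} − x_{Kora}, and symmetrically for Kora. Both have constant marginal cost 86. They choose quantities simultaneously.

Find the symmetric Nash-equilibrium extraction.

49.4

Mine Pike's profit: π = x_{Pike}(333 − 2x_{Pike} − x_{Kora}) − 86x_{Pike}.
∂π/∂x_{Pike} = 247 − 4x_{Pike} − x_{Kora} = 0 ⇒ x_{Pike} = 61.75 − 0.25x_{Kora}.
The game is symmetric, so in equilibrium x_{Kora} = x_{Pike}: the reaction function gives 1.25x_{Pike} = 61.75, hence x_{Pike} = 49.4.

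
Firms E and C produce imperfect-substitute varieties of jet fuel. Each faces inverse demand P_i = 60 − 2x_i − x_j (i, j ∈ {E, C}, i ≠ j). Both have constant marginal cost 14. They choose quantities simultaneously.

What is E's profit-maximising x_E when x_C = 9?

9.25

Firm E's profit: π = x_E(60 − 2x_E − x_C) − 14x_E.
∂π/∂x_E = 46 − 4x_E − x_C = 0 ⇒ x_E = 11.5 − 0.25x_C.
At x_C = 9: x_E = 11.5 − 0.25·9 = 9.25.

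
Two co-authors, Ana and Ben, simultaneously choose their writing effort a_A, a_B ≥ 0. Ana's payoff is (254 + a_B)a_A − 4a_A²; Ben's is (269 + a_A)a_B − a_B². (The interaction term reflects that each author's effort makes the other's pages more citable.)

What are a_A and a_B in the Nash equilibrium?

51.8, 160.4

Expanding Ana's payoff: 254a_A + a_Ba_A − 4a_A².
∂π/∂a_A = 254 + a_B − 8a_A = 0, so a_A = 31.75 + 0.125a_B.
Likewise for Ben: a_B = 134.5 + 0.5a_A.
Substituting the second reaction function into the first: a_A = 31.75 + 0.125(134.5 + 0.5a_A), which gives 0.9375a_A = 48.5625 ⇒ a_A = 51.8.
Then a_B = 134.5 + 0.5·51.8 = 160.4.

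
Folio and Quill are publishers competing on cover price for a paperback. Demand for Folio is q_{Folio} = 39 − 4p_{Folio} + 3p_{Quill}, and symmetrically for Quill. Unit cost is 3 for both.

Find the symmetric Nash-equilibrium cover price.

10.2

Folio's profit: π = (p_{Folio} − 3)(39 − 4p_{Folio} + 3p_{Quill}).
∂π/∂p_{Folio} = 51 − 8p_{Folio} + 3p_{Quill} = 0 ⇒ p_{Folio} = 6.375 + 0.375p_{Quill}.
By symmetry p_{Quill} = p_{Folio}; substituting into the reaction function, 0.625p_{Folio} = 6.375 and p_{Folio} = 10.2.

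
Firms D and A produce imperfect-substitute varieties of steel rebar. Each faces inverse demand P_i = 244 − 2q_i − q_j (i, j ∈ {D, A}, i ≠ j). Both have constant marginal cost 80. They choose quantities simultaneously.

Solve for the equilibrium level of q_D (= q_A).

32.8

Firm D's profit: π = q_D(244 − 2q_D − q_A) − 80q_D.
∂π/∂q_D = 164 − 4q_D − q_A = 0 ⇒ q_D = 41 − 0.25q_A.
Setting q_D = q_A in the reaction function: q_D = 41 − 0.25q_D, so q_D = 41 / 1.25 = 32.8.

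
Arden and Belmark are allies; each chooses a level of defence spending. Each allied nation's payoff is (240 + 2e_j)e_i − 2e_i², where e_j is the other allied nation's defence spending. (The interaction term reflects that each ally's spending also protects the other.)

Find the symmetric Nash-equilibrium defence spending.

Arden's payoff is (240 + 2e_B)e_A − 2e_A².
∂π/∂e_A = 240 + 2e_B − 4e_A = 0, so e_A = 60 + 0.5e_B.
By symmetry e_B = e_A; substituting into the reaction function, 0.5e_A = 60 and e_A = 120.

120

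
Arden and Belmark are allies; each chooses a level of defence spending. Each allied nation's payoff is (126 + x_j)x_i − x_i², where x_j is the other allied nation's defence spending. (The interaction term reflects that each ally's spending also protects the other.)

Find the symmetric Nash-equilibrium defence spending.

Arden's payoff is (126 + x_B)x_A − x_A².
∂π/∂x_A = 126 + x_B − 2x_A = 0, so x_A = 63 + 0.5x_B.
Setting x_A = x_B in the reaction function: x_A = 63 + 0.5x_A, so x_A = 63 / 0.5 = 126.

126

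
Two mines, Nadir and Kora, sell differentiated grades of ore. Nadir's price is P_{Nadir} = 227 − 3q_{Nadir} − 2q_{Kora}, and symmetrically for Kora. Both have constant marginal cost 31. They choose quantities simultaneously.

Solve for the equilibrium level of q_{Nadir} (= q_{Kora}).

24.5

Mine Nadir's profit: π = q_{Nadir}(227 − 3q_{Nadir} − 2q_{Kora}) − 31q_{Nadir}.
∂π/∂q_{Nadir} = 196 − 6q_{Nadir} − 2q_{Kora} = 0 ⇒ q_{Nadir} = 98/3 − (1/3)q_{Kora}.
Setting q_{Nadir} = q_{Kora} in the reaction function: q_{Nadir} = 98/3 − (1/3)q_{Nadir}, so q_{Nadir} = (98/3) / (4/3) = 24.5.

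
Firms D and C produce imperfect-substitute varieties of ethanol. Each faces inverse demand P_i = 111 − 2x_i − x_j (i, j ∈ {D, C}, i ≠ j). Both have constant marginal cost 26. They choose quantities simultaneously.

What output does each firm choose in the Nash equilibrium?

Firm D's profit: π = x_D(111 − 2x_D − x_C) − 26x_D.
∂π/∂x_D = 85 − 4x_D − x_C = 0 ⇒ x_D = 21.25 − 0.25x_C.
By symmetry x_C = x_D; substituting into the reaction function, 1.25x_D = 21.25 and x_D = 17.

17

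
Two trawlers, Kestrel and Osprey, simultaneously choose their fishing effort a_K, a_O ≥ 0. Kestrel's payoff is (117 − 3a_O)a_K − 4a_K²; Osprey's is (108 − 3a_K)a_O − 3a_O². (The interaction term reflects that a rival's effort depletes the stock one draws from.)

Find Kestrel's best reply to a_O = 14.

Expanding Kestrel's payoff: 117a_K − 3a_Oa_K − 4a_K².
∂π/∂a_K = 117 − 3a_O − 8a_K = 0, so a_K = 14.625 − 0.375a_O.
At a_O = 14: a_K = 14.625 − 0.375·14 = 9.375.

9.375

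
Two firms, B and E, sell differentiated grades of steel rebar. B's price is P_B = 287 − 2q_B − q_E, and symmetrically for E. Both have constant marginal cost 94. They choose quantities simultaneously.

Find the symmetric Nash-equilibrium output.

Firm B's profit: π = q_B(287 − 2q_B − q_E) − 94q_B.
∂π/∂q_B = 193 − 4q_B − q_E = 0 ⇒ q_B = 48.25 − 0.25q_E.
The game is symmetric, so in equilibrium q_E = q_B: the reaction function gives 1.25q_B = 48.25, hence q_B = 38.6.

38.6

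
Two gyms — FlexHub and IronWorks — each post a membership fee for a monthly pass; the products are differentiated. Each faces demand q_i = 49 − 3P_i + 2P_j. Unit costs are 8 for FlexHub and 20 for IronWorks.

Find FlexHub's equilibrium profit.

468.75

FlexHub's profit: π = (P_{FlexHub} − 8)(49 − 3P_{FlexHub} + 2P_{IronWorks}).
∂π/∂P_{FlexHub} = 73 − 6P_{FlexHub} + 2P_{IronWorks} = 0 ⇒ P_{FlexHub} = 73/6 + (1/3)P_{IronWorks}.
Similarly P_{IronWorks} = 109/6 + (1/3)P_{FlexHub}.
Solving the two reaction functions simultaneously: (1 − (1/3)(1/3))P_{FlexHub} = 73/6 + (1/3)·(109/6), so (8/9)P_{FlexHub} = 164/9 and P_{FlexHub} = 20.5.
Then P_{IronWorks} = 109/6 + (1/3)·20.5 = 25.
q_{FlexHub} = 49 − 3·20.5 + 2·25 = 37.5.
Profit = (20.5 − 8)·37.5 = 468.75.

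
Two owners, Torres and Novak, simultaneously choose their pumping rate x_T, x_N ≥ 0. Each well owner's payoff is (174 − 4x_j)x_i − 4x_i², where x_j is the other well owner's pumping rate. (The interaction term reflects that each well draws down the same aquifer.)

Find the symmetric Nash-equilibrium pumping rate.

Torres's payoff is (174 − 4x_N)x_T − 4x_T².
∂π/∂x_T = 174 − 4x_N − 8x_T = 0, so x_T = 21.75 − 0.5x_N.
By symmetry x_N = x_T; substituting into the reaction function, 1.5x_T = 21.75 and x_T = 14.5.

14.5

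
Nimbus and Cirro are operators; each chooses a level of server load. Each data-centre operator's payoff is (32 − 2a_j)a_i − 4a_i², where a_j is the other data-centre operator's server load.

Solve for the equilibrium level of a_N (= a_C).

3.2

Nimbus's payoff is (32 − 2a_C)a_N − 4a_N².
∂π/∂a_N = 32 − 2a_C − 8a_N = 0, so a_N = 4 − 0.25a_C.
The game is symmetric, so in equilibrium a_C = a_N: the reaction function gives 1.25a_N = 4, hence a_N = 3.2.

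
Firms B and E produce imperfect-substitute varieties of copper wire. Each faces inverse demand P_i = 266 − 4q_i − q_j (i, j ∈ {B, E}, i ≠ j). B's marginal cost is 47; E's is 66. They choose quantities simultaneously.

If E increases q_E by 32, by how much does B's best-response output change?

-4

Firm B's profit: π = q_B(266 − 4q_B − q_E) − 47q_B.
∂π/∂q_B = 219 − 8q_B − q_E = 0 ⇒ q_B = 27.375 − 0.125q_E.
The reaction-function slope is −0.125, so a 32-unit rise in q_E moves q_B by −0.125 × 32 = −4. B's best response falls — the actions are strategic substitutes.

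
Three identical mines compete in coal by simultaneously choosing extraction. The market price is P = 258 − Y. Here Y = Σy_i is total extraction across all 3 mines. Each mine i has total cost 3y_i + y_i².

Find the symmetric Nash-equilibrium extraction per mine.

A representative mine's profit is π_i = y_i(258 − Y) − 3y_i − y_i², with Y = y_i + Σ_{j≠i} y_j.
First-order condition: 255 − 4y_i − Σ_{j≠i} y_j = 0.
In a symmetric equilibrium every mine chooses the same y, so Σ_{j≠i} y_j = 2y. The condition becomes 255 − 6y = 0, giving y = 255/6 = 42.5.

42.5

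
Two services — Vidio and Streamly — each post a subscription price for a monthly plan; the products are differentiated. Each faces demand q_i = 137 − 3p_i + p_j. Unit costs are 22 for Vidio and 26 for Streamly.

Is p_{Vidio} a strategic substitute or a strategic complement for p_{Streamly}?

strategic complements

Vidio's profit: π = (p_{Vidio} − 22)(137 − 3p_{Vidio} + p_{Streamly}).
∂π/∂p_{Vidio} = 203 − 6p_{Vidio} + p_{Streamly} = 0 ⇒ p_{Vidio} = 203/6 + (1/6)p_{Streamly}.
The best-response slope dp_{Vidio}/dp_{Streamly} = 1/6 > 0: the reaction function is upward-sloping, so the choices are strategic complements.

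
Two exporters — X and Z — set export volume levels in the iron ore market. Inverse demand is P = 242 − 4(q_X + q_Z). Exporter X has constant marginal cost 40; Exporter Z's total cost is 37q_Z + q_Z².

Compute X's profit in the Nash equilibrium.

Exporter X's profit: π = q_X(242 − 4(q_X + q_Z)) − 40q_X.
∂π/∂q_X = 202 − 8q_X − 4q_Z = 0, so q_X = 25.25 − 0.5q_Z.
For Z: ∂π/∂q_Z = 205 − 10q_Z − 4q_X = 0 ⇒ q_Z = 20.5 − 0.4q_X.
Plugging q_Z into X's best response: q_X = 25.25 − 0.5(20.5 − 0.4q_X) ⇒ 0.8q_X = 15, so q_X = 18.75.
Then q_Z = 20.5 − 0.4·18.75 = 13.
Price P = 242 − 4·31.75 = 115.
X's profit: (115 − 40)·18.75 = 1406.25.

1406.25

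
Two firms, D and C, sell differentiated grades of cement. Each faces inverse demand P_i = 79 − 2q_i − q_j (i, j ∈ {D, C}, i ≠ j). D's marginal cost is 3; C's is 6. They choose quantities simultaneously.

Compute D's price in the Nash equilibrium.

33.8

Firm D's profit: π = q_D(79 − 2q_D − q_C) − 3q_D.
∂π/∂q_D = 76 − 4q_D − q_C = 0 ⇒ q_D = 19 − 0.25q_C.
Similarly q_C = 18.25 − 0.25q_D.
Substituting the second reaction function into the first: q_D = 19 − 0.25(18.25 − 0.25q_D), which gives 0.9375q_D = 14.4375 ⇒ q_D = 15.4.
Then q_C = 18.25 − 0.25·15.4 = 14.4.
P_D = 79 − 2·15.4 − 14.4 = 33.8.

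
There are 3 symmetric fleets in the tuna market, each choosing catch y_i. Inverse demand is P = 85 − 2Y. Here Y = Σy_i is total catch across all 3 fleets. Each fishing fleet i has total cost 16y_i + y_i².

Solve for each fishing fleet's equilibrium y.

6.9

A representative fishing fleet's profit is π_i = y_i(85 − 2Y) − 16y_i − y_i², with Y = y_i + Σ_{j≠i} y_j.
First-order condition: 69 − 6y_i − 2Σ_{j≠i} y_j = 0.
Imposing symmetry (y_j = y for all j) turns Σ_{j≠i} y_j into 2y, so 69 = 10y and y = 6.9.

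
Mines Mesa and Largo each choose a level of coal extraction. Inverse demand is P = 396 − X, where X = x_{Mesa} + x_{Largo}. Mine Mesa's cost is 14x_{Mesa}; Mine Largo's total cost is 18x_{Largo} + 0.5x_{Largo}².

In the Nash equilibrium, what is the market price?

Mine Mesa's profit: π = x_{Mesa}(396 − (x_{Mesa} + x_{Largo})) − 14x_{Mesa}.
∂π/∂x_{Mesa} = 382 − 2x_{Mesa} − x_{Largo} = 0, so x_{Mesa} = 191 − 0.5x_{Largo}.
For Largo: ∂π/∂x_{Largo} = 378 − 3x_{Largo} − x_{Mesa} = 0 ⇒ x_{Largo} = 126 − (1/3)x_{Mesa}.
Substituting the second reaction function into the first: x_{Mesa} = 191 − 0.5(126 − (1/3)x_{Mesa}), which gives (5/6)x_{Mesa} = 128 ⇒ x_{Mesa} = 153.6.
Then x_{Largo} = 126 − (1/3)·153.6 = 74.8.
Equilibrium price: P = 396 − 228.4 = 167.6.

167.6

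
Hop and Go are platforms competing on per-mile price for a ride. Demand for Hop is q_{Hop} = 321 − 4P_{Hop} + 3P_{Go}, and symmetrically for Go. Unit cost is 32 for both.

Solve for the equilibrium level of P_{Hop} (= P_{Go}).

89.8

Hop's profit: π = (P_{Hop} − 32)(321 − 4P_{Hop} + 3P_{Go}).
∂π/∂P_{Hop} = 449 − 8P_{Hop} + 3P_{Go} = 0 ⇒ P_{Hop} = 56.125 + 0.375P_{Go}.
By symmetry P_{Go} = P_{Hop}; substituting into the reaction function, 0.625P_{Hop} = 56.125 and P_{Hop} = 89.8.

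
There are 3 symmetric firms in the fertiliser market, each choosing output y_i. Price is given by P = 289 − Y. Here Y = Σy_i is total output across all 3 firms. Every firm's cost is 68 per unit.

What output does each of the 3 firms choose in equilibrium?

55.25

A representative firm's profit is π_i = y_i(289 − Y) − 68y_i, with Y = y_i + Σ_{j≠i} y_j.
First-order condition: 221 − 2y_i − Σ_{j≠i} y_j = 0.
In a symmetric equilibrium every firm chooses the same y, so Σ_{j≠i} y_j = 2y. The condition becomes 221 − 4y = 0, giving y = 221/4 = 55.25.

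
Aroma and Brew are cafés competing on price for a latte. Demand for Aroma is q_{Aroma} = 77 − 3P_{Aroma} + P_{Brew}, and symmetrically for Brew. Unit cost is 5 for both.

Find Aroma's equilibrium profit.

Aroma's profit: π = (P_{Aroma} − 5)(77 − 3P_{Aroma} + P_{Brew}).
∂π/∂P_{Aroma} = 92 − 6P_{Aroma} + P_{Brew} = 0 ⇒ P_{Aroma} = 46/3 + (1/6)P_{Brew}.
By symmetry P_{Brew} = P_{Aroma}; substituting into the reaction function, (5/6)P_{Aroma} = 46/3 and P_{Aroma} = 18.4.
q_{Aroma} = 77 − 3·18.4 + 18.4 = 40.2.
Profit = (18.4 − 5)·40.2 = 538.68.

538.68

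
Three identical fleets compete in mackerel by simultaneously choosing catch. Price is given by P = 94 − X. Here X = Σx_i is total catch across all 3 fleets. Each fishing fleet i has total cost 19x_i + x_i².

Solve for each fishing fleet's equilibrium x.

12.5

A representative fishing fleet's profit is π_i = x_i(94 − X) − 19x_i − x_i², with X = x_i + Σ_{j≠i} x_j.
First-order condition: 75 − 4x_i − Σ_{j≠i} x_j = 0.
In a symmetric equilibrium every fishing fleet chooses the same x, so Σ_{j≠i} x_j = 2x. The condition becomes 75 − 6x = 0, giving x = 75/6 = 12.5.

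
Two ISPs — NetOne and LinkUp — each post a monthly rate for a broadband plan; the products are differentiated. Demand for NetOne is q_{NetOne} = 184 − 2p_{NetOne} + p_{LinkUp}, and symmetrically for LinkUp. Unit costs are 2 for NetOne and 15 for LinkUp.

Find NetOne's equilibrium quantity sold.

124.8

NetOne's profit: π = (p_{NetOne} − 2)(184 − 2p_{NetOne} + p_{LinkUp}).
∂π/∂p_{NetOne} = 188 − 4p_{NetOne} + p_{LinkUp} = 0 ⇒ p_{NetOne} = 47 + 0.25p_{LinkUp}.
Similarly p_{LinkUp} = 53.5 + 0.25p_{NetOne}.
Substituting the second reaction function into the first: p_{NetOne} = 47 + 0.25(53.5 + 0.25p_{NetOne}), which gives 0.9375p_{NetOne} = 60.375 ⇒ p_{NetOne} = 64.4.
Then p_{LinkUp} = 53.5 + 0.25·64.4 = 69.6.
q_{NetOne} = 184 − 2·64.4 + 69.6 = 124.8.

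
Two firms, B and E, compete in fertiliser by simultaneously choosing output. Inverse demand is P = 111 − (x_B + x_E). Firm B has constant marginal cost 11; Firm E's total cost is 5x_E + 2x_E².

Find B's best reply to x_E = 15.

Firm B's profit: π = x_B(111 − (x_B + x_E)) − 11x_B.
∂π/∂x_B = 100 − 2x_B − x_E = 0, so x_B = 50 − 0.5x_E.
At x_E = 15: x_B = 50 − 0.5·15 = 42.5.

42.5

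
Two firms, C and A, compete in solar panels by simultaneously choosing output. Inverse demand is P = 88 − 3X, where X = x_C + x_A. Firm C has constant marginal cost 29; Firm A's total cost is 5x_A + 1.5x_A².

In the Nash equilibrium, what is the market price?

Firm C's profit: π = x_C(88 − 3(x_C + x_A)) − 29x_C.
∂π/∂x_C = 59 − 6x_C − 3x_A = 0, so x_C = 59/6 − 0.5x_A.
For A: ∂π/∂x_A = 83 − 9x_A − 3x_C = 0 ⇒ x_A = 83/9 − (1/3)x_C.
Solving the two reaction functions simultaneously: (1 − (−0.5)(−1/3))x_C = 59/6 − 0.5·(83/9), so (5/6)x_C = 47/9 and x_C = 94/15.
Then x_A = 83/9 − (1/3)·(94/15) = 107/15.
Equilibrium price: P = 88 − 3·13.4 = 47.8.

47.8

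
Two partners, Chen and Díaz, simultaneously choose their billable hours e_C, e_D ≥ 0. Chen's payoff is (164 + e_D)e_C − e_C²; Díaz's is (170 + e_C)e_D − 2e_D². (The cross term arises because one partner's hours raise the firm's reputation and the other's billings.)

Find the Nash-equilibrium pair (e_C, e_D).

Expanding Chen's payoff: 164e_C + e_De_C − e_C².
∂π/∂e_C = 164 + e_D − 2e_C = 0, so e_C = 82 + 0.5e_D.
Likewise for Díaz: e_D = 42.5 + 0.25e_C.
Substituting the second reaction function into the first: e_C = 82 + 0.5(42.5 + 0.25e_C), which gives 0.875e_C = 103.25 ⇒ e_C = 118.
Then e_D = 42.5 + 0.25·118 = 72.

118, 72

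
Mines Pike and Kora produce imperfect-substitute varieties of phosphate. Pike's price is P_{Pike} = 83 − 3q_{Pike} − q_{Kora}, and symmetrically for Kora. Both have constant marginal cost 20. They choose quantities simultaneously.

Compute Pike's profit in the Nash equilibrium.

243

Mine Pike's profit: π = q_{Pike}(83 − 3q_{Pike} − q_{Kora}) − 20q_{Pike}.
∂π/∂q_{Pike} = 63 − 6q_{Pike} − q_{Kora} = 0 ⇒ q_{Pike} = 10.5 − (1/6)q_{Kora}.
Setting q_{Pike} = q_{Kora} in the reaction function: q_{Pike} = 10.5 − (1/6)q_{Pike}, so q_{Pike} = 10.5 / (7/6) = 9.
P_{Pike} = 83 − 3·9 − 9 = 47.
Profit = (47 − 20)·9 = 243.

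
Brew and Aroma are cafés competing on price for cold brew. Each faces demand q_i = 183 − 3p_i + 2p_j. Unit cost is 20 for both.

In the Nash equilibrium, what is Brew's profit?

4981.6875

Brew's profit: π = (p_{Brew} − 20)(183 − 3p_{Brew} + 2p_{Aroma}).
∂π/∂p_{Brew} = 243 − 6p_{Brew} + 2p_{Aroma} = 0 ⇒ p_{Brew} = 40.5 + (1/3)p_{Aroma}.
Setting p_{Brew} = p_{Aroma} in the reaction function: p_{Brew} = 40.5 + (1/3)p_{Brew}, so p_{Brew} = 40.5 / (2/3) = 60.75.
q_{Brew} = 183 − 3·60.75 + 2·60.75 = 122.25.
Profit = (60.75 − 20)·122.25 = 4981.6875.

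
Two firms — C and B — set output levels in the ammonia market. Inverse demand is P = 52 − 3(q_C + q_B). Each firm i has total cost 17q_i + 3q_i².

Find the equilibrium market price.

Firm C's profit: π = q_C(52 − 3(q_C + q_B)) − 17q_C − 3q_C².
∂π/∂q_C = 35 − 12q_C − 3q_B = 0, so q_C = 35/12 − 0.25q_B.
Setting q_C = q_B in the reaction function: q_C = 35/12 − 0.25q_C, so q_C = (35/12) / 1.25 = 7/3.
Equilibrium price: P = 52 − 3·(14/3) = 38.

38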